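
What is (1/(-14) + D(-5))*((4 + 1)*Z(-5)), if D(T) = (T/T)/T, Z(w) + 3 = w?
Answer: 76/7 ≈ 10.857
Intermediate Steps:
Z(w) = -3 + w
D(T) = 1/T
(1/(-14) + D(-5))*((4 + 1)*Z(-5)) = (1/(-14) + 1/(-5))*((4 + 1)*(-3 - 5)) = (-1/14 - 1/5)*(5*(-8)) = -19/70*(-40) = 76/7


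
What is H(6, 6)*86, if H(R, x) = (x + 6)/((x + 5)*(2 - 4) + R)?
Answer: -129/2 ≈ -64.500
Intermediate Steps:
H(R, x) = (6 + x)/(-10 + R - 2*x) (H(R, x) = (6 + x)/((5 + x)*(-2) + R) = (6 + x)/((-10 - 2*x) + R) = (6 + x)/(-10 + R - 2*x))
H(6, 6)*86 = ((-6 - 1*6)/(10 - 1*6 + 2*6))*86 = ((-6 - 6)/(10 - 6 + 12))*86 = (-12/16)*86 = ((1/16)*(-12))*86 = -¾*86 = -129/2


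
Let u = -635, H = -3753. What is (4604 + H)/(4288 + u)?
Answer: 851/3653 ≈ 0.23296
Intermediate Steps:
(4604 + H)/(4288 + u) = (4604 - 3753)/(4288 - 635) = 851/3653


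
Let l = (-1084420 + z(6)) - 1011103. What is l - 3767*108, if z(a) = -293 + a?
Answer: -2502646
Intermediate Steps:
l = -2095810 (l = (-1084420 + (-293 + 6)) - 1011103 = (-1084420 - 287) - 1011103 = -1084707 - 1011103 = -2095810)
l - 3767*108 = -2095810 - 3767*108 = -2095810 - 1*406836 = -2095810 - 406836 = -2502646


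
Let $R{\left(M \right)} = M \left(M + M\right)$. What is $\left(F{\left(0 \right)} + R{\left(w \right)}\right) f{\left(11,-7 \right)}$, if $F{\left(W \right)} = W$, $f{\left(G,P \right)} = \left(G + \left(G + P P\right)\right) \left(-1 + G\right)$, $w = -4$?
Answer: $22720$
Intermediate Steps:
$f{\left(G,P \right)} = \left(-1 + G\right) \left(P^{2} + 2 G\right)$ ($f{\left(G,P \right)} = \left(G + \left(G + P^{2}\right)\right) \left(-1 + G\right) = \left(P^{2} + 2 G\right) \left(-1 + G\right) = \left(-1 + G\right) \left(P^{2} + 2 G\right)$)
$R{\left(M \right)} = 2 M^{2}$ ($R{\left(M \right)} = M 2 M = 2 M^{2}$)
$\left(F{\left(0 \right)} + R{\left(w \right)}\right) f{\left(11,-7 \right)} = \left(0 + 2 \left(-4\right)^{2}\right) \left(- \left(-7\right)^{2} - 22 + 2 \cdot 11^{2} + 11 \left(-7\right)^{2}\right) = \left(0 + 2 \cdot 16\right) \left(\left(-1\right) 49 - 22 + 2 \cdot 121 + 11 \cdot 49\right) = \left(0 + 32\right) \left(-49 - 22 + 242 + 539\right) = 32 \cdot 710 = 22720$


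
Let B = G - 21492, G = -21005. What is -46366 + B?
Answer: -88863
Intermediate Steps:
B = -42497 (B = -21005 - 21492 = -42497)
-46366 + B = -46366 - 42497 = -88863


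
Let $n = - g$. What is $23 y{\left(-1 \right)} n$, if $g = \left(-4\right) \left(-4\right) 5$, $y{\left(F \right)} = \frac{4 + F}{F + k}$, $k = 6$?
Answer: $-1104$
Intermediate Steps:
$y{\left(F \right)} = \frac{4 + F}{6 + F}$ ($y{\left(F \right)} = \frac{4 + F}{F + 6} = \frac{4 + F}{6 + F}$)
$g = 80$ ($g = 16 \cdot 5 = 80$)
$n = -80$ ($n = \left(-1\right) 80 = -80$)
$23 y{\left(-1 \right)} n = 23 \frac{4 - 1}{6 - 1} \left(-80\right) = 23 \cdot \frac{1}{5} \cdot 3 \left(-80\right) = 23 \cdot \frac{3}{5} \left(-80\right) = \frac{69}{5} \left(-80\right) = -1104$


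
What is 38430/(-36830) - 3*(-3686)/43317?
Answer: -41913539/53178837 ≈ -0.78816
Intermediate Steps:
38430/(-36830) - 3*(-3686)/43317 = 38430*(-1/36830) + 11058*(1/43317) = -3843/3683 + 3686/14439 = -41913539/53178837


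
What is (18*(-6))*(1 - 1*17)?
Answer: 1728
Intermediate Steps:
(18*(-6))*(1 - 1*17) = -108*(1 - 17) = -108*(-16) = 1728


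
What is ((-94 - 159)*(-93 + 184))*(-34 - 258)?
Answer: 6722716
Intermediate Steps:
((-94 - 159)*(-93 + 184))*(-34 - 258) = -253*91*(-292) = -23023*(-292) = 6722716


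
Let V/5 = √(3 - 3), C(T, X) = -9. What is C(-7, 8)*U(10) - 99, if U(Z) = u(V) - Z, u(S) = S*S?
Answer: -9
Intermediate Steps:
V = 0 (V = 5*√(3 - 3) = 5*√0 = 5*0 = 0)
u(S) = S²
U(Z) = -Z (U(Z) = 0² - Z = 0 - Z = -Z)
C(-7, 8)*U(10) - 99 = -(-9)*10 - 99 = -9*(-10) - 99 = 90 - 99 = -9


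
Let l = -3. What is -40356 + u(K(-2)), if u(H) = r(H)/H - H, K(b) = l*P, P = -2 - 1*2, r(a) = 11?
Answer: -484405/12 ≈ -40367.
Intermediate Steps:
P = -4 (P = -2 - 2 = -4)
K(b) = 12 (K(b) = -3*(-4) = 12)
u(H) = -H + 11/H (u(H) = 11/H - H = -H + 11/H)
-40356 + u(K(-2)) = -40356 + (-1*12 + 11/12) = -40356 + (-12 + 11*(1/12)) = -40356 + (-12 + 11/12) = -40356 - 133/12 = -484405/12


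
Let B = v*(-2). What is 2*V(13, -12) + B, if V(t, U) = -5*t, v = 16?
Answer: -162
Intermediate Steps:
B = -32 (B = 16*(-2) = -32)
2*V(13, -12) + B = 2*(-5*13) - 32 = 2*(-65) - 32 = -130 - 32 = -162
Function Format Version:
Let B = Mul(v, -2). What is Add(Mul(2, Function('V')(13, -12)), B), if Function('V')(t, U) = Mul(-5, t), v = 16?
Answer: -162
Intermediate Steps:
B = -32 (B = Mul(16, -2) = -32)
Add(Mul(2, Function('V')(13, -12)), B) = Add(Mul(2, Mul(-5, 13)), -32) = Add(Mul(2, -65), -32) = Add(-130, -32) = -162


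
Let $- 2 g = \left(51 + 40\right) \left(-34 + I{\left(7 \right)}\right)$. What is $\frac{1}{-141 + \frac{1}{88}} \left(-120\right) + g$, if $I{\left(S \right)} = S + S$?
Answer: $\frac{11300930}{12407} \approx 910.85$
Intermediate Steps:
$I{\left(S \right)} = 2 S$
$g = 910$ ($g = - \frac{\left(51 + 40\right) \left(-34 + 2 \cdot 7\right)}{2} = - \frac{91 \left(-34 + 14\right)}{2} = - \frac{91 \left(-20\right)}{2} = \left(- \frac{1}{2}\right) \left(-1820\right) = 910$)
$\frac{1}{-141 + \frac{1}{88}} \left(-120\right) + g = \frac{1}{-141 + \frac{1}{88}} \left(-120\right) + 910 = \frac{1}{- \frac{12407}{88}} \left(-120\right) + 910 = \left(- \frac{88}{12407}\right) \left(-120\right) + 910 = \frac{10560}{12407} + 910 = \frac{11300930}{12407}$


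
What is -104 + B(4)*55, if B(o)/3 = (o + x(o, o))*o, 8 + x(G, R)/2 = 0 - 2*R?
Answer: -18584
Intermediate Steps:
x(G, R) = -16 - 4*R (x(G, R) = -16 + 2*(0 - 2*R) = -16 + 2*(-2*R) = -16 - 4*R)
B(o) = 3*o*(-16 - 3*o) (B(o) = 3*((o + (-16 - 4*o))*o) = 3*((-16 - 3*o)*o) = 3*(o*(-16 - 3*o)) = 3*o*(-16 - 3*o))
-104 + B(4)*55 = -104 - 3*4*(16 + 3*4)*55 = -104 - 3*4*(16 + 12)*55 = -104 - 3*4*28*55 = -104 - 336*55 = -104 - 18480 = -18584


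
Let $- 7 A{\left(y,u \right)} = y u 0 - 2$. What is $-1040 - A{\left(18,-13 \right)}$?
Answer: $- \frac{7282}{7} \approx -1040.3$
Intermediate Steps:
$A{\left(y,u \right)} = \frac{2}{7}$ ($A{\left(y,u \right)} = - \frac{y u 0 - 2}{7} = - \frac{u y 0 - 2}{7} = - \frac{0 - 2}{7} = \left(- \frac{1}{7}\right) \left(-2\right) = \frac{2}{7}$)
$-1040 - A{\left(18,-13 \right)} = -1040 - \frac{2}{7} = - \frac{7282}{7}$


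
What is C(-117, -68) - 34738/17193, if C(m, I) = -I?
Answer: 103126/1563 ≈ 65.979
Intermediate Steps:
C(-117, -68) - 34738/17193 = -1*(-68) - 34738/17193 = 68 - 34738*1/17193 = 68 - 3158/1563 = 103126/1563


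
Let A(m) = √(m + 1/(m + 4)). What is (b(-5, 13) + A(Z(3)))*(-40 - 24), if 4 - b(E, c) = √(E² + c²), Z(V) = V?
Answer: -256 + 64*√194 - 64*√154/7 ≈ 521.96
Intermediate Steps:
b(E, c) = 4 - √(E² + c²)
A(m) = √(m + 1/(4 + m))
(b(-5, 13) + A(Z(3)))*(-40 - 24) = ((4 - √((-5)² + 13²)) + √((1 + 3*(4 + 3))/(4 + 3)))*(-40 - 24) = ((4 - √(25 + 169)) + √((1 + 3*7)/7))*(-64) = ((4 - √194) + √((1 + 21)/7))*(-64) = ((4 - √194) + √((⅐)*22))*(-64) = ((4 - √194) + √(22/7))*(-64) = ((4 - √194) + √154/7)*(-64) = (4 - √194 + √154/7)*(-64) = -256 + 64*√194 - 64*√154/7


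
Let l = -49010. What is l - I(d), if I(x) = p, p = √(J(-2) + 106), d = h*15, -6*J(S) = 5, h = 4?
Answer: -49010 - √3786/6 ≈ -49020.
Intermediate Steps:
J(S) = -⅚ (J(S) = -⅙*5 = -⅚)
d = 60 (d = 4*15 = 60)
p = √3786/6 (p = √(-⅚ + 106) = √(631/6) = √3786/6 ≈ 10.255)
I(x) = √3786/6
l - I(d) = -49010 - √3786/6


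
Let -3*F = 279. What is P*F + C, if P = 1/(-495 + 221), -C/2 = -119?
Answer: 65305/274 ≈ 238.34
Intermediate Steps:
C = 238 (C = -2*(-119) = 238)
F = -93 (F = -1/3*279 = -93)
P = -1/274 (P = 1/(-274) = -1/274 ≈ -0.0036496)
P*F + C = -1/274*(-93) + 238 = 93/274 + 238 = 65305/274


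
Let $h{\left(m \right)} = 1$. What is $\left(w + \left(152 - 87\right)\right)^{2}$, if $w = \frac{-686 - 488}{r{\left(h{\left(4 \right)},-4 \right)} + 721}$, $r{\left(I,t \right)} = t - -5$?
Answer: $\frac{523402884}{130321} \approx 4016.3$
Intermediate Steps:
$r{\left(I,t \right)} = 5 + t$ ($r{\left(I,t \right)} = t + 5 = 5 + t$)
$w = - \frac{587}{361}$ ($w = \frac{-686 - 488}{\left(5 - 4\right) + 721} = - \frac{1174}{1 + 721} = - \frac{1174}{722} = \left(-1174\right) \frac{1}{722} = - \frac{587}{361} \approx -1.626$)
$\left(w + \left(152 - 87\right)\right)^{2} = \left(- \frac{587}{361} + \left(152 - 87\right)\right)^{2} = \left(- \frac{587}{361} + 65\right)^{2} = \left(\frac{22878}{361}\right)^{2} = \frac{523402884}{130321}$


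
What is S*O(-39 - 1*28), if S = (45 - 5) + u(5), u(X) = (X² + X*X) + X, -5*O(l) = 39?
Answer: -741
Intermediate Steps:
O(l) = -39/5 (O(l) = -⅕*39 = -39/5)
u(X) = X + 2*X² (u(X) = (X² + X²) + X = 2*X² + X = X + 2*X²)
S = 95 (S = (45 - 5) + 5*(1 + 2*5) = 40 + 5*(1 + 10) = 40 + 5*11 = 40 + 55 = 95)
S*O(-39 - 1*28) = 95*(-39/5) = -741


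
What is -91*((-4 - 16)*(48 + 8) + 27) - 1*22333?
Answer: 77130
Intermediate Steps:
-91*((-4 - 16)*(48 + 8) + 27) - 1*22333 = -91*(-20*56 + 27) - 22333 = -91*(-1120 + 27) - 22333 = -91*(-1093) - 22333 = 99463 - 22333 = 77130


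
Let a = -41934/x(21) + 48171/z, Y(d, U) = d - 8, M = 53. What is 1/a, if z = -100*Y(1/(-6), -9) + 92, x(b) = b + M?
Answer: -100862/51809061 ≈ -0.0019468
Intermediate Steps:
Y(d, U) = -8 + d
x(b) = 53 + b (x(b) = b + 53 = 53 + b)
z = 2726/3 (z = -100*(-8 + 1/(-6)) + 92 = -100*(-8 - ⅙) + 92 = -100*(-49/6) + 92 = 2450/3 + 92 = 2726/3 ≈ 908.67)
a = -51809061/100862 (a = -41934/(53 + 21) + 48171/(2726/3) = -41934/74 + 48171*(3/2726) = -41934*1/74 + 144513/2726 = -20967/37 + 144513/2726 = -51809061/100862 ≈ -513.66)
1/a = 1/(-51809061/100862) = -100862/51809061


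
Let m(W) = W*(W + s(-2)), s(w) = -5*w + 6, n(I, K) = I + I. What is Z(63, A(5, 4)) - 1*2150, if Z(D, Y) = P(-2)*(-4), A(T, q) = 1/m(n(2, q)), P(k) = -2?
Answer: -2142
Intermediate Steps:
n(I, K) = 2*I
s(w) = 6 - 5*w
m(W) = W*(16 + W) (m(W) = W*(W + (6 - 5*(-2))) = W*(W + (6 + 10)) = W*(W + 16) = W*(16 + W))
A(T, q) = 1/80 (A(T, q) = 1/((2*2)*(16 + 2*2)) = 1/(4*(16 + 4)) = 1/(4*20) = 1/80)
Z(D, Y) = 8 (Z(D, Y) = -2*(-4) = 8)
Z(63, A(5, 4)) - 1*2150 = 8 - 1*2150 = 8 - 2150 = -2142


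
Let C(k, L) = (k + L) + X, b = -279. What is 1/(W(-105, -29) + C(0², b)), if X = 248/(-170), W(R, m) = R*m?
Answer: 85/234986 ≈ 0.00036172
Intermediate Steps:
X = -124/85 (X = 248*(-1/170) = -124/85 ≈ -1.4588)
C(k, L) = -124/85 + L + k (C(k, L) = (k + L) - 124/85 = (L + k) - 124/85 = -124/85 + L + k)
1/(W(-105, -29) + C(0², b)) = 1/(-105*(-29) + (-124/85 - 279 + 0²)) = 1/(3045 + (-124/85 - 279 + 0)) = 1/(3045 - 23839/85) = 1/(234986/85) = 85/234986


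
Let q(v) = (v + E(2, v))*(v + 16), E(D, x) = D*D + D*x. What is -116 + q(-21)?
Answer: 179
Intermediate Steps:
E(D, x) = D² + D*x
q(v) = (4 + 3*v)*(16 + v) (q(v) = (v + 2*(2 + v))*(v + 16) = (v + (4 + 2*v))*(16 + v) = (4 + 3*v)*(16 + v))
-116 + q(-21) = -116 + (64 + 3*(-21)² + 52*(-21)) = -116 + (64 + 3*441 - 1092) = -116 + (64 + 1323 - 1092) = -116 + 295 = 179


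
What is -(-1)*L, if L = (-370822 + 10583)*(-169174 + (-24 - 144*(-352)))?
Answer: 42691923890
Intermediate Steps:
L = 42691923890 (L = -360239*(-169174 + (-24 + 50688)) = -360239*(-169174 + 50664) = -360239*(-118510) = 42691923890)
-(-1)*L = -(-1)*42691923890 = -1*(-42691923890) = 42691923890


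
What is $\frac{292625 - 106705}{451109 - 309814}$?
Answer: $\frac{5312}{4037} \approx 1.3158$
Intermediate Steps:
$\frac{292625 - 106705}{451109 - 309814} = \frac{185920}{141295} = 185920 \cdot \frac{1}{141295} = \frac{5312}{4037}$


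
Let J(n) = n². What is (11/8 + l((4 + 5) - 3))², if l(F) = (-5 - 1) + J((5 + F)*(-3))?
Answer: 75255625/64 ≈ 1.1759e+6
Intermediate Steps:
l(F) = -6 + (-15 - 3*F)² (l(F) = (-5 - 1) + ((5 + F)*(-3))² = -6 + (-15 - 3*F)²)
(11/8 + l((4 + 5) - 3))² = (11/8 + (-6 + 9*(5 + ((4 + 5) - 3))²))² = (11*(⅛) + (-6 + 9*(5 + (9 - 3))²))² = (11/8 + (-6 + 9*(5 + 6)²))² = (11/8 + (-6 + 9*11²))² = (11/8 + (-6 + 9*121))² = (11/8 + (-6 + 1089))² = (11/8 + 1083)² = (8675/8)² = 75255625/64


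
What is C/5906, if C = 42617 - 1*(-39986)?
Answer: 82603/5906 ≈ 13.986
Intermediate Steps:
C = 82603 (C = 42617 + 39986 = 82603)
C/5906 = 82603/5906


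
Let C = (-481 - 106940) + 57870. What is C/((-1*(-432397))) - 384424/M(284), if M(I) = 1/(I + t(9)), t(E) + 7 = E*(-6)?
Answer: -37067903954695/432397 ≈ -8.5727e+7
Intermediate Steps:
t(E) = -7 - 6*E (t(E) = -7 + E*(-6) = -7 - 6*E)
C = -49551 (C = -107421 + 57870 = -49551)
M(I) = 1/(-61 + I) (M(I) = 1/(I + (-7 - 6*9)) = 1/(I + (-7 - 54)) = 1/(I - 61) = 1/(-61 + I))
C/((-1*(-432397))) - 384424/M(284) = -49551/((-1*(-432397))) - 384424/(1/(-61 + 284)) = -49551/432397 - 384424/(1/223) = -49551*1/432397 - 384424/1/223 = -49551/432397 - 384424*223 = -49551/432397 - 85726552 = -37067903954695/432397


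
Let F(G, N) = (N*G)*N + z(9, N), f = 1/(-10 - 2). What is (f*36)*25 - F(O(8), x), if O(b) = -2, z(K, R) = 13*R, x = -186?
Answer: 71535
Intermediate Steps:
f = -1/12 (f = 1/(-12) = -1/12 ≈ -0.083333)
F(G, N) = 13*N + G*N² (F(G, N) = (N*G)*N + 13*N = (G*N)*N + 13*N = G*N² + 13*N = 13*N + G*N²)
(f*36)*25 - F(O(8), x) = -1/12*36*25 - (-186)*(13 - 2*(-186)) = -3*25 - (-186)*(13 + 372) = -75 - (-186)*385 = -75 - 1*(-71610) = -75 + 71610 = 71535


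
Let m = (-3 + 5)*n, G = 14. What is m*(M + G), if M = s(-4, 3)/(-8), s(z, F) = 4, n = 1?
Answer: 27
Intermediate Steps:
M = -½ (M = 4/(-8) = 4*(-⅛) = -½ ≈ -0.50000)
m = 2 (m = (-3 + 5)*1 = 2*1 = 2)
m*(M + G) = 2*(-½ + 14) = 2*(27/2) = 27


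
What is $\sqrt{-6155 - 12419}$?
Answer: $i \sqrt{18574} \approx 136.29 i$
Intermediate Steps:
$\sqrt{-6155 - 12419} = \sqrt{-18574} = i \sqrt{18574}$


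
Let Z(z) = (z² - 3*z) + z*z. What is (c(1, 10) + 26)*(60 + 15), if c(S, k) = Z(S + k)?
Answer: 17625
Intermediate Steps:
Z(z) = -3*z + 2*z² (Z(z) = (z² - 3*z) + z² = -3*z + 2*z²)
c(S, k) = (S + k)*(-3 + 2*S + 2*k) (c(S, k) = (S + k)*(-3 + 2*(S + k)) = (S + k)*(-3 + (2*S + 2*k)) = (S + k)*(-3 + 2*S + 2*k))
(c(1, 10) + 26)*(60 + 15) = ((1 + 10)*(-3 + 2*1 + 2*10) + 26)*(60 + 15) = (11*(-3 + 2 + 20) + 26)*75 = (11*19 + 26)*75 = (209 + 26)*75 = 235*75 = 17625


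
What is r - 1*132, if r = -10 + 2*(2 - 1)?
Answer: -140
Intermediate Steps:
r = -8 (r = -10 + 2*1 = -10 + 2 = -8)
r - 1*132 = -8 - 1*132 = -8 - 132 = -140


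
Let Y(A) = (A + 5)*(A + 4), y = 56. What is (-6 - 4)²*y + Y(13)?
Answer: 5906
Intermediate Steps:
Y(A) = (4 + A)*(5 + A) (Y(A) = (5 + A)*(4 + A) = (4 + A)*(5 + A))
(-6 - 4)²*y + Y(13) = (-6 - 4)²*56 + (20 + 13² + 9*13) = (-10)²*56 + (20 + 169 + 117) = 100*56 + 306 = 5600 + 306 = 5906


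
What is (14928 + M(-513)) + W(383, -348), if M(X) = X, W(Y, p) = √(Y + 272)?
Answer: 14415 + √655 ≈ 14441.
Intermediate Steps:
W(Y, p) = √(272 + Y)
(14928 + M(-513)) + W(383, -348) = (14928 - 513) + √(272 + 383) = 14415 + √655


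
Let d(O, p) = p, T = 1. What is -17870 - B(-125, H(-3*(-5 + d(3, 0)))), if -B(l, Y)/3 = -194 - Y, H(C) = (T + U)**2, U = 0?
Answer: -18455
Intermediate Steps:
H(C) = 1 (H(C) = (1 + 0)**2 = 1**2 = 1)
B(l, Y) = 582 + 3*Y (B(l, Y) = -3*(-194 - Y) = 582 + 3*Y)
-17870 - B(-125, H(-3*(-5 + d(3, 0)))) = -17870 - (582 + 3*1) = -17870 - (582 + 3) = -17870 - 1*585 = -17870 - 585 = -18455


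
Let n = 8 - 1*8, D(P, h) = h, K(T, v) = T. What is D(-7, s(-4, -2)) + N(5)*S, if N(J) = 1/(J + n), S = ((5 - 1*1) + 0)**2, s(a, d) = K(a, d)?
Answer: -4/5 ≈ -0.80000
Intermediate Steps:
s(a, d) = a
S = 16 (S = ((5 - 1) + 0)**2 = (4 + 0)**2 = 4**2 = 16)
n = 0 (n = 8 - 8 = 0)
N(J) = 1/J (N(J) = 1/(J + 0) = 1/J)
D(-7, s(-4, -2)) + N(5)*S = -4 + 16/5 = -4/5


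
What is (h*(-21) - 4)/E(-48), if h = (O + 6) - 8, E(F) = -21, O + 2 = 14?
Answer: 214/21 ≈ 10.190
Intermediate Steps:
O = 12 (O = -2 + 14 = 12)
h = 10 (h = (12 + 6) - 8 = 18 - 8 = 10)
(h*(-21) - 4)/E(-48) = (10*(-21) - 4)/(-21) = (-210 - 4)*(-1/21) = -214*(-1/21) = 214/21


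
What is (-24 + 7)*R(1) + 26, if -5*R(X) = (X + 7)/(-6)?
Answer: 322/15 ≈ 21.467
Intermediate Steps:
R(X) = 7/30 + X/30 (R(X) = -(X + 7)/(5*(-6)) = -(-1)*(7 + X)/30 = -(-7/6 - X/6)/5 = 7/30 + X/30)
(-24 + 7)*R(1) + 26 = (-24 + 7)*(7/30 + (1/30)*1) + 26 = -17*(7/30 + 1/30) + 26 = -17*4/15 + 26 = -68/15 + 26 = 322/15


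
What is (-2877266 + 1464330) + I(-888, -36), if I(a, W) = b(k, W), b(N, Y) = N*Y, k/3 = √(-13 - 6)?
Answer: -1412936 - 108*I*√19 ≈ -1.4129e+6 - 470.76*I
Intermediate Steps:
k = 3*I*√19 (k = 3*√(-13 - 6) = 3*√(-19) = 3*(I*√19) = 3*I*√19 ≈ 13.077*I)
I(a, W) = 3*I*W*√19 (I(a, W) = (3*I*√19)*W = 3*I*W*√19)
(-2877266 + 1464330) + I(-888, -36) = (-2877266 + 1464330) + 3*I*(-36)*√19 = -1412936 - 108*I*√19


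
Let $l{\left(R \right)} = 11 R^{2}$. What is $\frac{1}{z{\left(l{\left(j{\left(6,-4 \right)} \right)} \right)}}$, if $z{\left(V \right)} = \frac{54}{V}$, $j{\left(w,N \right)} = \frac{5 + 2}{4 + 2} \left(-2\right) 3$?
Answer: $\frac{539}{54} \approx 9.9815$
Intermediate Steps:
$j{\left(w,N \right)} = -7$ ($j{\left(w,N \right)} = \frac{7}{6} \left(-2\right) 3 = \left(- \frac{7}{3}\right) 3 = -7$)
$\frac{1}{z{\left(l{\left(j{\left(6,-4 \right)} \right)} \right)}} = \frac{1}{54 \frac{1}{11 \left(-7\right)^{2}}} = \frac{1}{54 \frac{1}{11 \cdot 49}} = \frac{1}{54 \cdot \frac{1}{539}} = \frac{1}{\frac{54}{539}} = \frac{539}{54}$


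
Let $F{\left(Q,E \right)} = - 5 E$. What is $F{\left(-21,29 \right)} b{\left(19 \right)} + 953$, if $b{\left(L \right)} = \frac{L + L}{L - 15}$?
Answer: $- \frac{849}{2} \approx -424.5$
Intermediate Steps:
$b{\left(L \right)} = \frac{2 L}{-15 + L}$
$F{\left(-21,29 \right)} b{\left(19 \right)} + 953 = \left(-5\right) 29 \cdot 2 \cdot 19 \frac{1}{-15 + 19} + 953 = - 145 \cdot 2 \cdot 19 \cdot \frac{1}{4} + 953 = \left(-145\right) \frac{19}{2} + 953 = - \frac{2755}{2} + 953 = - \frac{849}{2}$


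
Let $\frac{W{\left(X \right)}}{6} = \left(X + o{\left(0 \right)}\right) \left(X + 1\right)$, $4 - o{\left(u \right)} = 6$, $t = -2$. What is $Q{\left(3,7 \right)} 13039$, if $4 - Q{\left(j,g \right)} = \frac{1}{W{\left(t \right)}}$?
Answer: $\frac{1238705}{24} \approx 51613.0$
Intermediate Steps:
$o{\left(u \right)} = -2$ ($o{\left(u \right)} = 4 - 6 = -2$)
$W{\left(X \right)} = 6 \left(1 + X\right) \left(-2 + X\right)$ ($W{\left(X \right)} = 6 \left(X - 2\right) \left(X + 1\right) = 6 \left(-2 + X\right) \left(1 + X\right) = 6 \left(1 + X\right) \left(-2 + X\right)$)
$Q{\left(j,g \right)} = \frac{95}{24}$ ($Q{\left(j,g \right)} = 4 - \frac{1}{-12 - -12 + 6 \left(-2\right)^{2}} = 4 - \frac{1}{-12 + 12 + 6 \cdot 4} = 4 - \frac{1}{-12 + 12 + 24} = 4 - \frac{1}{24} = \frac{95}{24}$)
$Q{\left(3,7 \right)} 13039 = \frac{95}{24} \cdot 13039 = \frac{1238705}{24}$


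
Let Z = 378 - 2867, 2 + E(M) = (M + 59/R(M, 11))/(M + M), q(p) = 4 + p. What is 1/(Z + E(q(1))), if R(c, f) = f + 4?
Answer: -75/186758 ≈ -0.00040159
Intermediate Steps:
R(c, f) = 4 + f
E(M) = -2 + (59/15 + M)/(2*M) (E(M) = -2 + (M + 59/(4 + 11))/(M + M) = -2 + (M + 59/15)/((2*M)) = -2 + (M + 59*(1/15))*(1/(2*M)) = -2 + (M + 59/15)*(1/(2*M)) = -2 + (59/15 + M)*(1/(2*M)) = -2 + (59/15 + M)/(2*M))
Z = -2489
1/(Z + E(q(1))) = 1/(-2489 + (59 - 45*(4 + 1))/(30*(4 + 1))) = 1/(-2489 + (1/30)*(59 - 45*5)/5) = 1/(-2489 + (1/30)*(⅕)*(59 - 225)) = 1/(-2489 + (1/30)*(⅕)*(-166)) = 1/(-2489 - 83/75) = 1/(-186758/75) = -75/186758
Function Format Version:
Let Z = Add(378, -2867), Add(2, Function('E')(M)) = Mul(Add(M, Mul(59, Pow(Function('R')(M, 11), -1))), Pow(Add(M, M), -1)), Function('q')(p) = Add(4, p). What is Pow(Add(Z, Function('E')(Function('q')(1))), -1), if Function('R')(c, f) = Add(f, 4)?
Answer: Rational(-75, 186758) ≈ -0.00040159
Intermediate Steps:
Function('R')(c, f) = Add(4, f)
Function('E')(M) = Add(-2, Mul(Rational(1, 2), Pow(M, -1), Add(Rational(59, 15), M))) (Function('E')(M) = Add(-2, Mul(Add(M, Mul(59, Pow(Add(4, 11), -1))), Pow(Add(M, M), -1))) = Add(-2, Mul(Add(M, Mul(59, Pow(15, -1))), Pow(Mul(2, M), -1))) = Add(-2, Mul(Add(M, Mul(59, Rational(1, 15))), Mul(Rational(1, 2), Pow(M, -1)))) = Add(-2, Mul(Add(M, Rational(59, 15)), Mul(Rational(1, 2), Pow(M, -1)))) = Add(-2, Mul(Add(Rational(59, 15), M), Mul(Rational(1, 2), Pow(M, -1)))) = Add(-2, Mul(Rational(1, 2), Pow(M, -1), Add(Rational(59, 15), M))))
Z = -2489
Pow(Add(Z, Function('E')(Function('q')(1))), -1) = Pow(Add(-2489, Mul(Rational(1, 30), Pow(Add(4, 1), -1), Add(59, Mul(-45, Add(4, 1))))), -1) = Pow(Add(-2489, Mul(Rational(1, 30), Pow(5, -1), Add(59, Mul(-45, 5)))), -1) = Pow(Add(-2489, Mul(Rational(1, 30), Rational(1, 5), Add(59, -225))), -1) = Pow(Add(-2489, Mul(Rational(1, 30), Rational(1, 5), -166)), -1) = Pow(Add(-2489, Rational(-83, 75)), -1) = Pow(Rational(-186758, 75), -1) = Rational(-75, 186758)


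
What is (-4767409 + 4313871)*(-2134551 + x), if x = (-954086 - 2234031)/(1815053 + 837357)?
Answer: 1283899772111136763/1326205 ≈ 9.6810e+11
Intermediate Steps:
x = -3188117/2652410 ≈ -1.2020
(-4767409 + 4313871)*(-2134551 + x) = (-4767409 + 4313871)*(-2134551 - 3188117/2652410) = -453538*(-5661707606027/2652410) = 1283899772111136763/1326205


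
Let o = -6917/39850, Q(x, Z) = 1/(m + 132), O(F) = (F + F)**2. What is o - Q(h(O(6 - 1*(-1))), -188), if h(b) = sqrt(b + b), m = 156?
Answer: -1015973/5738400 ≈ -0.17705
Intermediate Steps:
O(F) = 4*F**2 (O(F) = (2*F)**2 = 4*F**2)
h(b) = sqrt(2)*sqrt(b) (h(b) = sqrt(2*b) = sqrt(2)*sqrt(b))
Q(x, Z) = 1/288 (Q(x, Z) = 1/(156 + 132) = 1/288)
o = -6917/39850 (o = -6917*1/39850 = -6917/39850 ≈ -0.17358)
o - Q(h(O(6 - 1*(-1))), -188) = -6917/39850 - 1*1/288 = -6917/39850 - 1/288 = -1015973/5738400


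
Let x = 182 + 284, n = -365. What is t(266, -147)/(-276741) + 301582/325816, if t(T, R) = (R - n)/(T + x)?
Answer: 7636590661487/8250248077524 ≈ 0.92562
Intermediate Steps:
x = 466
t(T, R) = (365 + R)/(466 + T) (t(T, R) = (R - 1*(-365))/(T + 466) = (R + 365)/(466 + T) = (365 + R)/(466 + T))
t(266, -147)/(-276741) + 301582/325816 = ((365 - 147)/(466 + 266))/(-276741) + 301582/325816 = (218/732)*(-1/276741) + 301582*(1/325816) = ((1/732)*218)*(-1/276741) + 150791/162908 = (109/366)*(-1/276741) + 150791/162908 = -109/101287206 + 150791/162908 = 7636590661487/8250248077524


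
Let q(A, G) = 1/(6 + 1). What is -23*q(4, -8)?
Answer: -23/7 ≈ -3.2857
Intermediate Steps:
q(A, G) = ⅐ (q(A, G) = 1/7 = ⅐)
-23*q(4, -8) = -23*⅐ = -23/7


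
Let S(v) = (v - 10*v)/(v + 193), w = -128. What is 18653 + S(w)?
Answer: 1213597/65 ≈ 18671.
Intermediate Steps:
S(v) = -9*v/(193 + v) (S(v) = (-9*v)/(193 + v) = -9*v/(193 + v))
18653 + S(w) = 18653 - 9*(-128)/(193 - 128) = 18653 - 9*(-128)/65 = 18653 - 9*(-128)*1/65 = 18653 + 1152/65 = 1213597/65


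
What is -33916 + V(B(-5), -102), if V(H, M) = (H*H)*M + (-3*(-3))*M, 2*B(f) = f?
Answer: -70943/2 ≈ -35472.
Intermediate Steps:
B(f) = f/2
V(H, M) = 9*M + M*H² (V(H, M) = H²*M + 9*M = M*H² + 9*M = 9*M + M*H²)
-33916 + V(B(-5), -102) = -33916 - 102*(9 + ((½)*(-5))²) = -33916 - 102*(9 + (-5/2)²) = -33916 - 102*(9 + 25/4) = -33916 - 102*61/4 = -33916 - 3111/2 = -70943/2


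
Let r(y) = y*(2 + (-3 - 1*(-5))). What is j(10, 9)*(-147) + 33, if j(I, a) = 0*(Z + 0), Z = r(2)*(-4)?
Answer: 33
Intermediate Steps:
r(y) = 4*y (r(y) = y*(2 + (-3 + 5)) = y*(2 + 2) = y*4 = 4*y)
Z = -32 (Z = (4*2)*(-4) = 8*(-4) = -32)
j(I, a) = 0 (j(I, a) = 0*(-32 + 0) = 0*(-32) = 0)
j(10, 9)*(-147) + 33 = 0*(-147) + 33 = 0 + 33 = 33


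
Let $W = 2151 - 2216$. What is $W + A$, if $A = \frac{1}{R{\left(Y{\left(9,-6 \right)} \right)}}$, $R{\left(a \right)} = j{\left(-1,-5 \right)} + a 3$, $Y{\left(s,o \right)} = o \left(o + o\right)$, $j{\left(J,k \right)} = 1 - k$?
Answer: $- \frac{14429}{222} \approx -64.995$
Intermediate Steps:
$W = -65$ ($W = 2151 - 2216 = -65$)
$Y{\left(s,o \right)} = 2 o^{2}$ ($Y{\left(s,o \right)} = o 2 o = 2 o^{2}$)
$R{\left(a \right)} = 6 + 3 a$ ($R{\left(a \right)} = \left(1 - -5\right) + a 3 = \left(1 + 5\right) + 3 a = 6 + 3 a$)
$A = \frac{1}{222}$ ($A = \frac{1}{6 + 3 \cdot 2 \left(-6\right)^{2}} = \frac{1}{6 + 3 \cdot 2 \cdot 36} = \frac{1}{6 + 3 \cdot 72} = \frac{1}{6 + 216} = \frac{1}{222} \approx 0.0045045$)
$W + A = -65 + \frac{1}{222} = - \frac{14429}{222}$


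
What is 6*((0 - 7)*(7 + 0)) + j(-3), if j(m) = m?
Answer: -297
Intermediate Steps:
6*((0 - 7)*(7 + 0)) + j(-3) = 6*((0 - 7)*(7 + 0)) - 3 = 6*(-7*7) - 3 = 6*(-49) - 3 = -294 - 3 = -297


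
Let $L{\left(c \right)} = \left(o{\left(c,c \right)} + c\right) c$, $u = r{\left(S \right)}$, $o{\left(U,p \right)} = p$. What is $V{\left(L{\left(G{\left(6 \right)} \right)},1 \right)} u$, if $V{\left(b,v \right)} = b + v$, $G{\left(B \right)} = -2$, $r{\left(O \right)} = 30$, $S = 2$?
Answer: $270$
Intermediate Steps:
$u = 30$
$L{\left(c \right)} = 2 c^{2}$ ($L{\left(c \right)} = \left(c + c\right) c = 2 c c = 2 c^{2}$)
$V{\left(L{\left(G{\left(6 \right)} \right)},1 \right)} u = \left(2 \left(-2\right)^{2} + 1\right) 30 = \left(2 \cdot 4 + 1\right) 30 = \left(8 + 1\right) 30 = 9 \cdot 30 = 270$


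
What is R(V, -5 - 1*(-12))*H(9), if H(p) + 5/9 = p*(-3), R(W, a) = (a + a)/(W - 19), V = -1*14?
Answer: 3472/297 ≈ 11.690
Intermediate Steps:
V = -14
R(W, a) = 2*a/(-19 + W) (R(W, a) = (2*a)/(-19 + W) = 2*a/(-19 + W))
H(p) = -5/9 - 3*p (H(p) = -5/9 + p*(-3) = -5/9 - 3*p)
R(V, -5 - 1*(-12))*H(9) = (2*(-5 - 1*(-12))/(-19 - 14))*(-5/9 - 3*9) = (2*(-5 + 12)/(-33))*(-5/9 - 27) = (2*7*(-1/33))*(-248/9) = -14/33*(-248/9) = 3472/297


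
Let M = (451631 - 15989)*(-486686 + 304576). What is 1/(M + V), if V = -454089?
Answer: -1/79335218709 ≈ -1.2605e-11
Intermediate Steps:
M = -79334764620 (M = 435642*(-182110) = -79334764620)
1/(M + V) = 1/(-79334764620 - 454089) = 1/(-79335218709) = -1/79335218709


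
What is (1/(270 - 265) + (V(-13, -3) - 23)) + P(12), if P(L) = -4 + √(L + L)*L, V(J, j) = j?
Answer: -149/5 + 24*√6 ≈ 28.988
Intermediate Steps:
P(L) = -4 + √2*L^(3/2) (P(L) = -4 + √(2*L)*L = -4 + (√2*√L)*L = -4 + √2*L^(3/2))
(1/(270 - 265) + (V(-13, -3) - 23)) + P(12) = (1/(270 - 265) + (-3 - 23)) + (-4 + √2*12^(3/2)) = (1/5 - 26) + (-4 + √2*(24*√3)) = (⅕ - 26) + (-4 + 24*√6) = -129/5 + (-4 + 24*√6) = -149/5 + 24*√6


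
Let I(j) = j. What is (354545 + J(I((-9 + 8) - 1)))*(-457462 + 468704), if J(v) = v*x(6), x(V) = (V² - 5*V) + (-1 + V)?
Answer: 3985547566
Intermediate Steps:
x(V) = -1 + V² - 4*V
J(v) = 11*v (J(v) = v*(-1 + 6² - 4*6) = v*(-1 + 36 - 24) = v*11 = 11*v)
(354545 + J(I((-9 + 8) - 1)))*(-457462 + 468704) = (354545 + 11*((-9 + 8) - 1))*(-457462 + 468704) = (354545 + 11*(-1 - 1))*11242 = (354545 + 11*(-2))*11242 = (354545 - 22)*11242 = 354523*11242 = 3985547566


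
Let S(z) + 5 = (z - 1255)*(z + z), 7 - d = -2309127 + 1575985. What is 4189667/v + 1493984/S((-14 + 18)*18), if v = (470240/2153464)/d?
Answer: 140857301828974269012253/10013584460 ≈ 1.4067e+13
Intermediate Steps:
d = 733149 (d = 7 - (-2309127 + 1575985) = 7 - 1*(-733142) = 7 + 733142 = 733149)
v = 58780/197351247267 (v = (470240/2153464)/733149 = (470240*(1/2153464))*(1/733149) = (58780/269183)*(1/733149) = 58780/197351247267 ≈ 2.9784e-7)
S(z) = -5 + 2*z*(-1255 + z) (S(z) = -5 + (z - 1255)*(z + z) = -5 + (-1255 + z)*(2*z) = -5 + 2*z*(-1255 + z))
4189667/v + 1493984/S((-14 + 18)*18) = 4189667/(58780/197351247267) + 1493984/(-5 - 2510*(-14 + 18)*18 + 2*((-14 + 18)*18)²) = 4189667*(197351247267/58780) + 1493984/(-5 - 10040*18 + 2*(4*18)²) = 826836008083390089/58780 + 1493984/(-5 - 2510*72 + 2*72²) = 826836008083390089/58780 + 1493984/(-5 - 180720 + 2*5184) = 826836008083390089/58780 + 1493984/(-5 - 180720 + 10368) = 826836008083390089/58780 + 1493984/(-170357) = 826836008083390089/58780 + 1493984*(-1/170357) = 826836008083390089/58780 - 1493984/170357 = 140857301828974269012253/10013584460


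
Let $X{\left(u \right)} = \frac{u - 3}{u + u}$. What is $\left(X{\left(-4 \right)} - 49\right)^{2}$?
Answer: $\frac{148225}{64} \approx 2316.0$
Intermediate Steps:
$X{\left(u \right)} = \frac{-3 + u}{2 u}$
$\left(X{\left(-4 \right)} - 49\right)^{2} = \left(\frac{-3 - 4}{2 \left(-4\right)} - 49\right)^{2} = \left(\frac{1}{2} \left(- \frac{1}{4}\right) \left(-7\right) - 49\right)^{2} = \left(\frac{7}{8} - 49\right)^{2} = \left(- \frac{385}{8}\right)^{2} = \frac{148225}{64}$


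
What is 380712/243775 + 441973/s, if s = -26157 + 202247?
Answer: 34956308831/8585267950 ≈ 4.0717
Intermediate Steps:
s = 176090
380712/243775 + 441973/s = 380712/243775 + 441973/176090 = 34956308831/8585267950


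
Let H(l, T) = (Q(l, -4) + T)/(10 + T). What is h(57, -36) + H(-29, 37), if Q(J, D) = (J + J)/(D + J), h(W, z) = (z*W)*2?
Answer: -6364025/1551 ≈ -4103.2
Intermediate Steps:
h(W, z) = 2*W*z (h(W, z) = (W*z)*2 = 2*W*z)
Q(J, D) = 2*J/(D + J) (Q(J, D) = (2*J)/(D + J) = 2*J/(D + J))
H(l, T) = (T + 2*l/(-4 + l))/(10 + T) (H(l, T) = (2*l/(-4 + l) + T)/(10 + T) = (T + 2*l/(-4 + l))/(10 + T))
h(57, -36) + H(-29, 37) = 2*57*(-36) + (2*(-29) + 37*(-4 - 29))/((-4 - 29)*(10 + 37)) = -4104 + (-58 + 37*(-33))/(-33*47) = -4104 - 1/33*1/47*(-58 - 1221) = -4104 - 1/33*1/47*(-1279) = -4104 + 1279/1551 = -6364025/1551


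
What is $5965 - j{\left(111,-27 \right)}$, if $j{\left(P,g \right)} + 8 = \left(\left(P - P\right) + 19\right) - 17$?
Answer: $5971$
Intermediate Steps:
$j{\left(P,g \right)} = -6$ ($j{\left(P,g \right)} = -8 + \left(\left(\left(P - P\right) + 19\right) - 17\right) = -8 + \left(\left(0 + 19\right) - 17\right) = -8 + \left(19 - 17\right) = -8 + 2 = -6$)
$5965 - j{\left(111,-27 \right)} = 5965 - -6 = 5965 + 6 = 5971$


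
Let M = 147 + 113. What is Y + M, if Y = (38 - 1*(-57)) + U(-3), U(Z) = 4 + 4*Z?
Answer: 347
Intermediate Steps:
M = 260
Y = 87 (Y = (38 - 1*(-57)) + (4 + 4*(-3)) = (38 + 57) + (4 - 12) = 95 - 8 = 87)
Y + M = 87 + 260 = 347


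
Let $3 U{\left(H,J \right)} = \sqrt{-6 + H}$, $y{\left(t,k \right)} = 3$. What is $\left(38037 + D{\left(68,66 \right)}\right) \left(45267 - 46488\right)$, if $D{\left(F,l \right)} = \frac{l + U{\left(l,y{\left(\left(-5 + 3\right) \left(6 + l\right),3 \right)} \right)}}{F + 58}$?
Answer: $- \frac{325106716}{7} - \frac{407 \sqrt{15}}{63} \approx -4.6444 \cdot 10^{7}$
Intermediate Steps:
$U{\left(H,J \right)} = \frac{\sqrt{-6 + H}}{3}$
$D{\left(F,l \right)} = \frac{l + \frac{\sqrt{-6 + l}}{3}}{58 + F}$ ($D{\left(F,l \right)} = \frac{l + \frac{\sqrt{-6 + l}}{3}}{F + 58} = \frac{l + \frac{\sqrt{-6 + l}}{3}}{58 + F}$)
$\left(38037 + D{\left(68,66 \right)}\right) \left(45267 - 46488\right) = \left(38037 + \frac{66 + \frac{\sqrt{-6 + 66}}{3}}{58 + 68}\right) \left(45267 - 46488\right) = \left(38037 + \frac{66 + \frac{\sqrt{60}}{3}}{126}\right) \left(-1221\right) = \left(38037 + \frac{66 + \frac{2 \sqrt{15}}{3}}{126}\right) \left(-1221\right) = \left(38037 + \left(\frac{11}{21} + \frac{\sqrt{15}}{189}\right)\right) \left(-1221\right) = \left(\frac{798788}{21} + \frac{\sqrt{15}}{189}\right) \left(-1221\right) = - \frac{325106716}{7} - \frac{407 \sqrt{15}}{63}$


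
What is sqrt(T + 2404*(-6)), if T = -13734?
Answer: 19*I*sqrt(78) ≈ 167.8*I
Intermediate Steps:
sqrt(T + 2404*(-6)) = sqrt(-13734 + 2404*(-6)) = sqrt(-13734 - 14424) = sqrt(-28158) = 19*I*sqrt(78)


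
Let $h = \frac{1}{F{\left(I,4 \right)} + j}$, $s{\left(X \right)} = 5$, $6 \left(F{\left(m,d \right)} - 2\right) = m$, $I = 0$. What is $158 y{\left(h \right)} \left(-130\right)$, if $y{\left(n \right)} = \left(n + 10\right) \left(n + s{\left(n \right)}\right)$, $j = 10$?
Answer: $- \frac{37901435}{36} \approx -1.0528 \cdot 10^{6}$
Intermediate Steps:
$F{\left(m,d \right)} = 2 + \frac{m}{6}$
$h = \frac{1}{12}$ ($h = \frac{1}{\left(2 + \frac{1}{6} \cdot 0\right) + 10} = \frac{1}{\left(2 + 0\right) + 10} = \frac{1}{2 + 10} = \frac{1}{12} \approx 0.083333$)
$y{\left(n \right)} = \left(5 + n\right) \left(10 + n\right)$ ($y{\left(n \right)} = \left(n + 10\right) \left(n + 5\right) = \left(10 + n\right) \left(5 + n\right) = \left(5 + n\right) \left(10 + n\right)$)
$158 y{\left(h \right)} \left(-130\right) = 158 \left(50 + \left(\frac{1}{12}\right)^{2} + 15 \cdot \frac{1}{12}\right) \left(-130\right) = 158 \left(50 + \frac{1}{144} + \frac{5}{4}\right) \left(-130\right) = 158 \cdot \frac{7381}{144} \left(-130\right) = \frac{583099}{72} \left(-130\right) = - \frac{37901435}{36}$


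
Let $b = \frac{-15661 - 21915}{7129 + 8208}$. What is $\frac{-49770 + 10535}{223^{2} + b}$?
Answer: $- \frac{85963885}{108950871} \approx -0.78901$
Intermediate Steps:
$b = - \frac{5368}{2191}$ ($b = - \frac{37576}{15337} = \left(-37576\right) \frac{1}{15337} = - \frac{5368}{2191} \approx -2.45$)
$\frac{-49770 + 10535}{223^{2} + b} = \frac{-49770 + 10535}{223^{2} - \frac{5368}{2191}} = - \frac{39235}{49729 - \frac{5368}{2191}} = - \frac{39235}{\frac{108950871}{2191}} = \left(-39235\right) \frac{2191}{108950871} = - \frac{85963885}{108950871}$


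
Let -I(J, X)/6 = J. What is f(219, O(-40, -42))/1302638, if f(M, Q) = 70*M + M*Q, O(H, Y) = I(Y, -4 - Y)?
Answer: 35259/651319 ≈ 0.054135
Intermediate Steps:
I(J, X) = -6*J
O(H, Y) = -6*Y
f(219, O(-40, -42))/1302638 = (219*(70 - 6*(-42)))/1302638 = (219*(70 + 252))*(1/1302638) = (219*322)*(1/1302638) = 70518*(1/1302638) = 35259/651319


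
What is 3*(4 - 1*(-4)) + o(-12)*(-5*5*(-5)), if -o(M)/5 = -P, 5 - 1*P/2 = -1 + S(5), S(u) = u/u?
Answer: 6274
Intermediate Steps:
S(u) = 1
P = 10 (P = 10 - 2*(-1 + 1) = 10 - 2*0 = 10 + 0 = 10)
o(M) = 50 (o(M) = -(-5)*10 = -5*(-10) = 50)
3*(4 - 1*(-4)) + o(-12)*(-5*5*(-5)) = 3*(4 - 1*(-4)) + 50*(-5*5*(-5)) = 3*(4 + 4) + 50*(-25*(-5)) = 3*8 + 50*125 = 24 + 6250 = 6274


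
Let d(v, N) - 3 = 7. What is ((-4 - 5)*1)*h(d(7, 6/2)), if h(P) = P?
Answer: -90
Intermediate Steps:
d(v, N) = 10 (d(v, N) = 3 + 7 = 10)
((-4 - 5)*1)*h(d(7, 6/2)) = ((-4 - 5)*1)*10 = -9*1*10 = -9*10 = -90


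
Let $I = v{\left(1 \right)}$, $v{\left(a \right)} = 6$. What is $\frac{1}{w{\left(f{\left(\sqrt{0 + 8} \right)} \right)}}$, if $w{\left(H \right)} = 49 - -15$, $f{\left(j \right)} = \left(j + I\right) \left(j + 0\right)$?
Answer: $\frac{1}{64} \approx 0.015625$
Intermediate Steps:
$I = 6$
$f{\left(j \right)} = j \left(6 + j\right)$ ($f{\left(j \right)} = \left(j + 6\right) \left(j + 0\right) = \left(6 + j\right) j = j \left(6 + j\right)$)
$w{\left(H \right)} = 64$ ($w{\left(H \right)} = 49 + 15 = 64$)
$\frac{1}{w{\left(f{\left(\sqrt{0 + 8} \right)} \right)}} = \frac{1}{64}$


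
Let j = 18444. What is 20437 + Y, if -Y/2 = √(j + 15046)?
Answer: 20437 - 2*√33490 ≈ 20071.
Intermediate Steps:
Y = -2*√33490 (Y = -2*√(18444 + 15046) = -2*√33490 ≈ -366.01)
20437 + Y = 20437 - 2*√33490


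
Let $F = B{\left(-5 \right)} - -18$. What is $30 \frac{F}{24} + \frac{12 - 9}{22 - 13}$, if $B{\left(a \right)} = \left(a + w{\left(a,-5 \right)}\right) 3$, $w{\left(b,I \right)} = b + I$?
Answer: $- \frac{401}{12} \approx -33.417$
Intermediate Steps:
$w{\left(b,I \right)} = I + b$
$B{\left(a \right)} = -15 + 6 a$ ($B{\left(a \right)} = \left(a + \left(-5 + a\right)\right) 3 = \left(-5 + 2 a\right) 3 = -15 + 6 a$)
$F = -27$ ($F = \left(-15 + 6 \left(-5\right)\right) - -18 = \left(-15 - 30\right) + 18 = -45 + 18 = -27$)
$30 \frac{F}{24} + \frac{12 - 9}{22 - 13} = 30 \left(- \frac{27}{24}\right) + \frac{12 - 9}{22 - 13} = 30 \left(\left(-27\right) \frac{1}{24}\right) + \frac{3}{9} = 30 \left(- \frac{9}{8}\right) + 3 \cdot \frac{1}{9} = - \frac{135}{4} + \frac{1}{3} = - \frac{401}{12}$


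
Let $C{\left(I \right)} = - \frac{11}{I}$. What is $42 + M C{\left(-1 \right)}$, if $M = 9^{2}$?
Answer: $933$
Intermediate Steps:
$M = 81$
$42 + M C{\left(-1 \right)} = 42 + 81 \left(- \frac{11}{-1}\right) = 42 + 81 \left(\left(-11\right) \left(-1\right)\right) = 42 + 81 \cdot 11 = 42 + 891 = 933$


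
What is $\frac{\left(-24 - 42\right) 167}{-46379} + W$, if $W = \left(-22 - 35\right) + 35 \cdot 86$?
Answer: $\frac{136968209}{46379} \approx 2953.2$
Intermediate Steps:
$W = 2953$ ($W = \left(-22 - 35\right) + 3010 = -57 + 3010 = 2953$)
$\frac{\left(-24 - 42\right) 167}{-46379} + W = \frac{\left(-24 - 42\right) 167}{-46379} + 2953 = \left(-66\right) 167 \left(- \frac{1}{46379}\right) + 2953 = \left(-11022\right) \left(- \frac{1}{46379}\right) + 2953 = \frac{11022}{46379} + 2953 = \frac{136968209}{46379}$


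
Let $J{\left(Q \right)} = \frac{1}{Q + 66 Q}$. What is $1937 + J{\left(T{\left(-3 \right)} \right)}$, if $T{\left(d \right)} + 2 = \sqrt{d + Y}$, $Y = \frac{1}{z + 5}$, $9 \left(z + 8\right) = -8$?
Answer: $\frac{16481898}{8509} - \frac{i \sqrt{3990}}{17018} \approx 1937.0 - 0.0037117 i$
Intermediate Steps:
$z = - \frac{80}{9}$ ($z = -8 + \frac{1}{9} \left(-8\right) = -8 - \frac{8}{9} = - \frac{80}{9} \approx -8.8889$)
$Y = - \frac{9}{35}$ ($Y = \frac{1}{- \frac{80}{9} + 5} = \frac{1}{- \frac{35}{9}} = - \frac{9}{35} \approx -0.25714$)
$T{\left(d \right)} = -2 + \sqrt{- \frac{9}{35} + d}$ ($T{\left(d \right)} = -2 + \sqrt{d - \frac{9}{35}} = -2 + \sqrt{- \frac{9}{35} + d}$)
$J{\left(Q \right)} = \frac{1}{67 Q}$
$1937 + J{\left(T{\left(-3 \right)} \right)} = 1937 + \frac{1}{67 \left(-2 + \frac{\sqrt{-315 + 1225 \left(-3\right)}}{35}\right)} = 1937 + \frac{1}{67 \left(-2 + \frac{\sqrt{-315 - 3675}}{35}\right)} = 1937 + \frac{1}{67 \left(-2 + \frac{\sqrt{-3990}}{35}\right)} = 1937 + \frac{1}{67 \left(-2 + \frac{i \sqrt{3990}}{35}\right)}$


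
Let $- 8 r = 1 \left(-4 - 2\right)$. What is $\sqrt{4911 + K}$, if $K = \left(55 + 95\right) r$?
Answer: $\frac{\sqrt{20094}}{2} \approx 70.877$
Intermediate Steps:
$r = \frac{3}{4}$ ($r = - \frac{1 \left(-4 - 2\right)}{8} = - \frac{1 \left(-6\right)}{8} = \left(- \frac{1}{8}\right) \left(-6\right) = \frac{3}{4} \approx 0.75$)
$K = \frac{225}{2}$ ($K = \left(55 + 95\right) \frac{3}{4} = 150 \cdot \frac{3}{4} = \frac{225}{2} \approx 112.5$)
$\sqrt{4911 + K} = \sqrt{4911 + \frac{225}{2}} = \sqrt{\frac{10047}{2}} = \frac{\sqrt{20094}}{2}$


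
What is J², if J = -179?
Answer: 32041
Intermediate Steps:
J² = (-179)² = 32041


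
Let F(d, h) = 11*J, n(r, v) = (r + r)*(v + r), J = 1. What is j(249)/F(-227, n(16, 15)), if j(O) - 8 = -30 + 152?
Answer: 130/11 ≈ 11.818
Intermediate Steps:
n(r, v) = 2*r*(r + v) (n(r, v) = (2*r)*(r + v) = 2*r*(r + v))
j(O) = 130 (j(O) = 8 + (-30 + 152) = 8 + 122 = 130)
F(d, h) = 11 (F(d, h) = 11*1 = 11)
j(249)/F(-227, n(16, 15)) = 130/11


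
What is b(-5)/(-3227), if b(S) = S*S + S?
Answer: -20/3227 ≈ -0.0061977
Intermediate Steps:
b(S) = S + S² (b(S) = S² + S = S + S²)
b(-5)/(-3227) = -5*(1 - 5)/(-3227) = -5*(-4)*(-1/3227) = 20*(-1/3227) = -20/3227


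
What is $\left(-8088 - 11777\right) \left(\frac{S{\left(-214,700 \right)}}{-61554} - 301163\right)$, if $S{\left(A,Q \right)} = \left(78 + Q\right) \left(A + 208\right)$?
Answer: $\frac{61375508670735}{10259} \approx 5.9826 \cdot 10^{9}$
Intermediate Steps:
$S{\left(A,Q \right)} = \left(78 + Q\right) \left(208 + A\right)$
$\left(-8088 - 11777\right) \left(\frac{S{\left(-214,700 \right)}}{-61554} - 301163\right) = \left(-8088 - 11777\right) \left(\frac{16224 + 78 \left(-214\right) + 208 \cdot 700 - 149800}{-61554} - 301163\right) = - 19865 \left(\left(16224 - 16692 + 145600 - 149800\right) \left(- \frac{1}{61554}\right) - 301163\right) = - 19865 \left(\left(-4668\right) \left(- \frac{1}{61554}\right) - 301163\right) = - 19865 \left(\frac{778}{10259} - 301163\right) = \left(-19865\right) \left(- \frac{3089630439}{10259}\right) = \frac{61375508670735}{10259}$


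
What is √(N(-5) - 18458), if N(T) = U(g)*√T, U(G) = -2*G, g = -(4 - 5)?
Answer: √(-18458 - 2*I*√5) ≈ 0.016 - 135.86*I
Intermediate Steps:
g = 1 (g = -1*(-1) = 1)
N(T) = -2*√T (N(T) = (-2*1)*√T = -2*√T)
√(N(-5) - 18458) = √(-2*I*√5 - 18458) = √(-18458 - 2*I*√5)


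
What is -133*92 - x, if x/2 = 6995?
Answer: -26226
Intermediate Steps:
x = 13990 (x = 2*6995 = 13990)
-133*92 - x = -133*92 - 1*13990 = -12236 - 13990 = -26226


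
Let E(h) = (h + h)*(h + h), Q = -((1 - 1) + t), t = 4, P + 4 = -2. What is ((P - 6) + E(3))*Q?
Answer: -96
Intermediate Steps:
P = -6 (P = -4 - 2 = -6)
Q = -4 (Q = -((1 - 1) + 4) = -(0 + 4) = -1*4 = -4)
E(h) = 4*h² (E(h) = (2*h)*(2*h) = 4*h²)
((P - 6) + E(3))*Q = ((-6 - 6) + 4*3²)*(-4) = (-12 + 4*9)*(-4) = (-12 + 36)*(-4) = 24*(-4) = -96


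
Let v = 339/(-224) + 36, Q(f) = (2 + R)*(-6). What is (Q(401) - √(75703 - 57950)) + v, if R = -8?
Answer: 15789/224 - √17753 ≈ -62.754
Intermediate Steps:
Q(f) = 36 (Q(f) = (2 - 8)*(-6) = -6*(-6) = 36)
v = 7725/224 (v = 339*(-1/224) + 36 = -339/224 + 36 = 7725/224 ≈ 34.487)
(Q(401) - √(75703 - 57950)) + v = (36 - √(75703 - 57950)) + 7725/224 = (36 - √17753) + 7725/224 = 15789/224 - √17753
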